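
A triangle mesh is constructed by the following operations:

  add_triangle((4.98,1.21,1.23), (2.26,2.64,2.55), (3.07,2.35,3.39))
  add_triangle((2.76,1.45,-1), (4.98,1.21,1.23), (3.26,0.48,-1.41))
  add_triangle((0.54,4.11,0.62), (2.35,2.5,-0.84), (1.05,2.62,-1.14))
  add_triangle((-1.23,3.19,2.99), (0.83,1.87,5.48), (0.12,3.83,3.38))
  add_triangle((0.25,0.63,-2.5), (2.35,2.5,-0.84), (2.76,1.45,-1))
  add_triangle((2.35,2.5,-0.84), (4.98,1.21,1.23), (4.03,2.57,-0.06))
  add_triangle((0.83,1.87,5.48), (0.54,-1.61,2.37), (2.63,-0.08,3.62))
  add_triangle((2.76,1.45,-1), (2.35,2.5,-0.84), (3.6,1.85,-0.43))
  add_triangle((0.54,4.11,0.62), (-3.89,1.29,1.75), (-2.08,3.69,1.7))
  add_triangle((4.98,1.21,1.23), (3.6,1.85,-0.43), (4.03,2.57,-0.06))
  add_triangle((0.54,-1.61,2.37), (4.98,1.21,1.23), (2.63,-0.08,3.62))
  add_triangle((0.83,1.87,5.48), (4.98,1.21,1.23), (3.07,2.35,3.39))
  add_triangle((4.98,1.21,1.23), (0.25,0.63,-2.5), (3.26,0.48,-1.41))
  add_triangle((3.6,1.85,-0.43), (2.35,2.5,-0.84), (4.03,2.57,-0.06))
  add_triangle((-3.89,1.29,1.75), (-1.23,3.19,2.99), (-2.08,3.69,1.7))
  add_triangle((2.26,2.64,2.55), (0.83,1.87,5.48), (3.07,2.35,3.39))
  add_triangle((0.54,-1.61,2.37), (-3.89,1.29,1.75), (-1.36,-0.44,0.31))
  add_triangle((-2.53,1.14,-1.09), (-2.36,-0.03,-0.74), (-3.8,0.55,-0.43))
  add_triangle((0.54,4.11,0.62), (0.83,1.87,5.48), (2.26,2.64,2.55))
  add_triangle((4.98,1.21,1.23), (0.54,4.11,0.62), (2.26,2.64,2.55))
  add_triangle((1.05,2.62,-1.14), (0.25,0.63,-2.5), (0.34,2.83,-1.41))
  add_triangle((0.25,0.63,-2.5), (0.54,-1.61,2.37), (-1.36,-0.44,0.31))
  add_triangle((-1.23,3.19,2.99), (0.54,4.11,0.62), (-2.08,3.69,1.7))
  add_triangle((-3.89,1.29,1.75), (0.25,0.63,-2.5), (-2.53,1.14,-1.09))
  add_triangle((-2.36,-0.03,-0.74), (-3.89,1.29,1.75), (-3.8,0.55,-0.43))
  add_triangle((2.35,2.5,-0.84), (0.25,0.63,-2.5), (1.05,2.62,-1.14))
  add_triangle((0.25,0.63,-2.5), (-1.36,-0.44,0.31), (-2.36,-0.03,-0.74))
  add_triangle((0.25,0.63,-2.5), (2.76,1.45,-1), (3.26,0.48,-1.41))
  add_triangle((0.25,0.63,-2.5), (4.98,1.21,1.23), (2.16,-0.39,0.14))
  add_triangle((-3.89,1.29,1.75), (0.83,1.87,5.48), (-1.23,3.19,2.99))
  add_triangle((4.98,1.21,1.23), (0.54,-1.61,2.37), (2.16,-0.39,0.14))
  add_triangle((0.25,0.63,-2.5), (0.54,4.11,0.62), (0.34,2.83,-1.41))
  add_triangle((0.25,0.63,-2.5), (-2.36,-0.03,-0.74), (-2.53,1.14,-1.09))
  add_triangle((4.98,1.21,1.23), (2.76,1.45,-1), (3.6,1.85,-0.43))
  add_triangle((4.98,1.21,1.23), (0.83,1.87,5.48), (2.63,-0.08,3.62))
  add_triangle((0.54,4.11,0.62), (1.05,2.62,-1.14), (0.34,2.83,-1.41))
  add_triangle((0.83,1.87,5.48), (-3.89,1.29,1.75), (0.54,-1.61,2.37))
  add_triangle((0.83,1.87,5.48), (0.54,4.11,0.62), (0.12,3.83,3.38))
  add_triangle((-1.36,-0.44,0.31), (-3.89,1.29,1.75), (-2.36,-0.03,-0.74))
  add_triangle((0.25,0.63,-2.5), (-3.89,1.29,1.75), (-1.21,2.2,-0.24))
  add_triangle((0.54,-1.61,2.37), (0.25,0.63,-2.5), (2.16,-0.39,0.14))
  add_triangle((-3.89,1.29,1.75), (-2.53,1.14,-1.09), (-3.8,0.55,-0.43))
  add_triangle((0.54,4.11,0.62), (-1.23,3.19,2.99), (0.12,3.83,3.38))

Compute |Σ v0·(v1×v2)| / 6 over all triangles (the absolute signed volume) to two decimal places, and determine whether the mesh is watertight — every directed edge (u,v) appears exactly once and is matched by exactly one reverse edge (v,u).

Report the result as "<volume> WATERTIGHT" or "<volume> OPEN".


89.69 OPEN

Per-triangle v0·(v1×v2)/6:
  t1: +1.9154
  t2: +1.8686
  t3: +1.5375
  t4: +3.3373
  t5: +1.4051
  t6: -0.1858
  t7: +4.3813
  t8: +0.5092
  t9: +0.4467
  t10: +0.8875
  t11: +2.9581
  t12: +3.3788
  t13: -1.7102
  t14: +0.4942
  t15: +3.3611
  t16: +2.0905
  t17: +1.7894
  t18: +0.4209
  t19: +5.9506
  t20: +5.7332
  t21: +0.7717
  t22: +0.6780
  t23: +3.1161
  t24: +0.5639
  t25: +0.2977
  t26: +1.3100
  t27: +0.2471
  t28: +1.4187
  t29: +2.1311
  t30: +7.1690
  t31: +2.2669
  t32: -0.2670
  t33: +1.1156
  t34: +0.5080
  t35: +7.2612
  t36: +0.9215
  t37: +9.0644
  t38: +2.4860
  t39: +0.8818
  t40: +2.4218
  t41: +0.8026
  t42: +1.4434
  t43: +2.5070
Σ = +89.6860 → |volume| = 89.69

Directed edges: 129 total; 7 unmatched, e.g. (0.54,4.11,0.62)→(2.35,2.5,-0.84) → open.


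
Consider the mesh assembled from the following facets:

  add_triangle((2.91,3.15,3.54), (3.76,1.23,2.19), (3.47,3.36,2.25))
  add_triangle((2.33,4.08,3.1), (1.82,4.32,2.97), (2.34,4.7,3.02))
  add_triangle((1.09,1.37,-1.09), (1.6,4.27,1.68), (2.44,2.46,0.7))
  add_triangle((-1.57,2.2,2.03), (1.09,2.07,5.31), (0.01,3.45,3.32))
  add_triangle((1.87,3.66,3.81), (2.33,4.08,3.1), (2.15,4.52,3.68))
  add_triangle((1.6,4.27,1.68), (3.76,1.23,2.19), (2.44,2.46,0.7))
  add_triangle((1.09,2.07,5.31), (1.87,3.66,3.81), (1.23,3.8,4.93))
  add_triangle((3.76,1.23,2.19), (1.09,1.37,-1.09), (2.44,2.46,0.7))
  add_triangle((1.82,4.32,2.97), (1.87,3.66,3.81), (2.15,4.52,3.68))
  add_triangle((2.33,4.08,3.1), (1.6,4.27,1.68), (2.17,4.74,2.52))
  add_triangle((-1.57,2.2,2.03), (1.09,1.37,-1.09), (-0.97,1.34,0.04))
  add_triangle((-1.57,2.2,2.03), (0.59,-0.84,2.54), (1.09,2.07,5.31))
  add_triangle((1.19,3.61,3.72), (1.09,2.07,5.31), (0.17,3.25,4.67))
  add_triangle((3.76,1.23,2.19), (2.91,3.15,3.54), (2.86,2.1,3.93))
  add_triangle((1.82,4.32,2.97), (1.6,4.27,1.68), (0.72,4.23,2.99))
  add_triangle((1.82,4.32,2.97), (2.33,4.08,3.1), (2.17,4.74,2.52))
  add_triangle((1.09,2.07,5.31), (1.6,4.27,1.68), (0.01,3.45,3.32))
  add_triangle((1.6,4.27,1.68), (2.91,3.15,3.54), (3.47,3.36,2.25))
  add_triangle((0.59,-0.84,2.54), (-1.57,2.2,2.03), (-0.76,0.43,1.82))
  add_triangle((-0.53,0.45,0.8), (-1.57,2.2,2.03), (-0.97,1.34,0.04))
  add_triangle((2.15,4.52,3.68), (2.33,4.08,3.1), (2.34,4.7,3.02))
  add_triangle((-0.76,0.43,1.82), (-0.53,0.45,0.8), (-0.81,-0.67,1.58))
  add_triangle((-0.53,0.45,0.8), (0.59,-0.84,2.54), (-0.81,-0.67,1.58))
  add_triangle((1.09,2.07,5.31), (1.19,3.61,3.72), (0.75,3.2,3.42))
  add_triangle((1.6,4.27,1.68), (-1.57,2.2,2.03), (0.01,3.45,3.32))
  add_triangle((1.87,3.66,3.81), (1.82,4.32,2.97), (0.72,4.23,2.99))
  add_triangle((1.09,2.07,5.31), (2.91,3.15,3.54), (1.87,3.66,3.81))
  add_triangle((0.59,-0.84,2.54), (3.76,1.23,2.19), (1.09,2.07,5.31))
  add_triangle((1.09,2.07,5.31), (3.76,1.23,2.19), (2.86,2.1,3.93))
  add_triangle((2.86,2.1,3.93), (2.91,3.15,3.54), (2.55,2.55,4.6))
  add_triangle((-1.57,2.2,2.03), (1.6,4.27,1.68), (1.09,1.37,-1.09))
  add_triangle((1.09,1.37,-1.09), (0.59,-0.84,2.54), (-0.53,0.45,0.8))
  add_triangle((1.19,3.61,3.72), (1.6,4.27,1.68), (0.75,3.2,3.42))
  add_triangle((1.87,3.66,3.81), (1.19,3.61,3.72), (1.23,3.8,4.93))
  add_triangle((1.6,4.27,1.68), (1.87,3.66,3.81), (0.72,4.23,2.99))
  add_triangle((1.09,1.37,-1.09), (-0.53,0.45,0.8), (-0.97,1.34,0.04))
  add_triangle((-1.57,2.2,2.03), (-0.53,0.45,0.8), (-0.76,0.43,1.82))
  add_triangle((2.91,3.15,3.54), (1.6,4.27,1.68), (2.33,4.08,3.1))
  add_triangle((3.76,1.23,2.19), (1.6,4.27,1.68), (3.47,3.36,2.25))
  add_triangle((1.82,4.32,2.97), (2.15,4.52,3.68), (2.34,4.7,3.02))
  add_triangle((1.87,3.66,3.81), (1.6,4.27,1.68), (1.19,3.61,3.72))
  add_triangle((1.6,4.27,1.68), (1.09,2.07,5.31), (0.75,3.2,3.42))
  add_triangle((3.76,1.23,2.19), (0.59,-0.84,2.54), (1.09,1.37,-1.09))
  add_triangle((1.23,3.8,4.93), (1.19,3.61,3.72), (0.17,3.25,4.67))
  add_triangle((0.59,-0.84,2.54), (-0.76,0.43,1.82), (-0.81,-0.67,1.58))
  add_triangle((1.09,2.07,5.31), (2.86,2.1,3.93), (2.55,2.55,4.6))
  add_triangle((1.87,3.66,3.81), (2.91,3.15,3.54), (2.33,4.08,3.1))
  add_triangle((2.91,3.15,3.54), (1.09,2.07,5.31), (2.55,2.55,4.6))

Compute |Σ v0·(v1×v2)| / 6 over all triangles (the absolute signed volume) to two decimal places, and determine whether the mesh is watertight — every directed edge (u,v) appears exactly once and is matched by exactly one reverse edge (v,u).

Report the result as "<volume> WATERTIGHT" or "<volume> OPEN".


41.38 OPEN

Per-triangle v0·(v1×v2)/6:
  t1: +2.2572
  t2: -0.1694
  t3: +1.6502
  t4: +2.9532
  t5: +0.2650
  t6: +2.4723
  t7: +1.3887
  t8: +1.3383
  t9: +0.0937
  t10: -0.0455
  t11: +0.9189
  t12: +3.1323
  t13: -2.0468
  t14: +1.7725
  t15: +0.9719
  t16: +0.3618
  t17: +4.5430
  t18: +2.4777
  t19: +0.5459
  t20: +0.0936
  t21: +0.2191
  t22: +0.0739
  t23: -0.4007
  t24: +0.6127
  t25: +2.2813
  t26: +1.0087
  t27: +2.4980
  t28: +5.3848
  t29: +0.9803
  t30: +0.6775
  t31: +2.2980
  t32: -0.7122
  t33: +0.4847
  t34: +0.4054
  t35: -1.9294
  t36: -0.3141
  t37: +0.0451
  t38: +0.5282
  t39: -0.5056
  t40: +0.1857
  t41: +1.0904
  t42: -1.9202
  t43: -0.2783
  t44: +0.5320
  t45: +0.5880
  t46: +0.5681
  t47: +0.9492
  t48: +1.0530
Σ = +41.3779 → |volume| = 41.38

Directed edges: 144 total; 6 unmatched, e.g. (1.23,3.8,4.93)→(1.09,2.07,5.31) → open.


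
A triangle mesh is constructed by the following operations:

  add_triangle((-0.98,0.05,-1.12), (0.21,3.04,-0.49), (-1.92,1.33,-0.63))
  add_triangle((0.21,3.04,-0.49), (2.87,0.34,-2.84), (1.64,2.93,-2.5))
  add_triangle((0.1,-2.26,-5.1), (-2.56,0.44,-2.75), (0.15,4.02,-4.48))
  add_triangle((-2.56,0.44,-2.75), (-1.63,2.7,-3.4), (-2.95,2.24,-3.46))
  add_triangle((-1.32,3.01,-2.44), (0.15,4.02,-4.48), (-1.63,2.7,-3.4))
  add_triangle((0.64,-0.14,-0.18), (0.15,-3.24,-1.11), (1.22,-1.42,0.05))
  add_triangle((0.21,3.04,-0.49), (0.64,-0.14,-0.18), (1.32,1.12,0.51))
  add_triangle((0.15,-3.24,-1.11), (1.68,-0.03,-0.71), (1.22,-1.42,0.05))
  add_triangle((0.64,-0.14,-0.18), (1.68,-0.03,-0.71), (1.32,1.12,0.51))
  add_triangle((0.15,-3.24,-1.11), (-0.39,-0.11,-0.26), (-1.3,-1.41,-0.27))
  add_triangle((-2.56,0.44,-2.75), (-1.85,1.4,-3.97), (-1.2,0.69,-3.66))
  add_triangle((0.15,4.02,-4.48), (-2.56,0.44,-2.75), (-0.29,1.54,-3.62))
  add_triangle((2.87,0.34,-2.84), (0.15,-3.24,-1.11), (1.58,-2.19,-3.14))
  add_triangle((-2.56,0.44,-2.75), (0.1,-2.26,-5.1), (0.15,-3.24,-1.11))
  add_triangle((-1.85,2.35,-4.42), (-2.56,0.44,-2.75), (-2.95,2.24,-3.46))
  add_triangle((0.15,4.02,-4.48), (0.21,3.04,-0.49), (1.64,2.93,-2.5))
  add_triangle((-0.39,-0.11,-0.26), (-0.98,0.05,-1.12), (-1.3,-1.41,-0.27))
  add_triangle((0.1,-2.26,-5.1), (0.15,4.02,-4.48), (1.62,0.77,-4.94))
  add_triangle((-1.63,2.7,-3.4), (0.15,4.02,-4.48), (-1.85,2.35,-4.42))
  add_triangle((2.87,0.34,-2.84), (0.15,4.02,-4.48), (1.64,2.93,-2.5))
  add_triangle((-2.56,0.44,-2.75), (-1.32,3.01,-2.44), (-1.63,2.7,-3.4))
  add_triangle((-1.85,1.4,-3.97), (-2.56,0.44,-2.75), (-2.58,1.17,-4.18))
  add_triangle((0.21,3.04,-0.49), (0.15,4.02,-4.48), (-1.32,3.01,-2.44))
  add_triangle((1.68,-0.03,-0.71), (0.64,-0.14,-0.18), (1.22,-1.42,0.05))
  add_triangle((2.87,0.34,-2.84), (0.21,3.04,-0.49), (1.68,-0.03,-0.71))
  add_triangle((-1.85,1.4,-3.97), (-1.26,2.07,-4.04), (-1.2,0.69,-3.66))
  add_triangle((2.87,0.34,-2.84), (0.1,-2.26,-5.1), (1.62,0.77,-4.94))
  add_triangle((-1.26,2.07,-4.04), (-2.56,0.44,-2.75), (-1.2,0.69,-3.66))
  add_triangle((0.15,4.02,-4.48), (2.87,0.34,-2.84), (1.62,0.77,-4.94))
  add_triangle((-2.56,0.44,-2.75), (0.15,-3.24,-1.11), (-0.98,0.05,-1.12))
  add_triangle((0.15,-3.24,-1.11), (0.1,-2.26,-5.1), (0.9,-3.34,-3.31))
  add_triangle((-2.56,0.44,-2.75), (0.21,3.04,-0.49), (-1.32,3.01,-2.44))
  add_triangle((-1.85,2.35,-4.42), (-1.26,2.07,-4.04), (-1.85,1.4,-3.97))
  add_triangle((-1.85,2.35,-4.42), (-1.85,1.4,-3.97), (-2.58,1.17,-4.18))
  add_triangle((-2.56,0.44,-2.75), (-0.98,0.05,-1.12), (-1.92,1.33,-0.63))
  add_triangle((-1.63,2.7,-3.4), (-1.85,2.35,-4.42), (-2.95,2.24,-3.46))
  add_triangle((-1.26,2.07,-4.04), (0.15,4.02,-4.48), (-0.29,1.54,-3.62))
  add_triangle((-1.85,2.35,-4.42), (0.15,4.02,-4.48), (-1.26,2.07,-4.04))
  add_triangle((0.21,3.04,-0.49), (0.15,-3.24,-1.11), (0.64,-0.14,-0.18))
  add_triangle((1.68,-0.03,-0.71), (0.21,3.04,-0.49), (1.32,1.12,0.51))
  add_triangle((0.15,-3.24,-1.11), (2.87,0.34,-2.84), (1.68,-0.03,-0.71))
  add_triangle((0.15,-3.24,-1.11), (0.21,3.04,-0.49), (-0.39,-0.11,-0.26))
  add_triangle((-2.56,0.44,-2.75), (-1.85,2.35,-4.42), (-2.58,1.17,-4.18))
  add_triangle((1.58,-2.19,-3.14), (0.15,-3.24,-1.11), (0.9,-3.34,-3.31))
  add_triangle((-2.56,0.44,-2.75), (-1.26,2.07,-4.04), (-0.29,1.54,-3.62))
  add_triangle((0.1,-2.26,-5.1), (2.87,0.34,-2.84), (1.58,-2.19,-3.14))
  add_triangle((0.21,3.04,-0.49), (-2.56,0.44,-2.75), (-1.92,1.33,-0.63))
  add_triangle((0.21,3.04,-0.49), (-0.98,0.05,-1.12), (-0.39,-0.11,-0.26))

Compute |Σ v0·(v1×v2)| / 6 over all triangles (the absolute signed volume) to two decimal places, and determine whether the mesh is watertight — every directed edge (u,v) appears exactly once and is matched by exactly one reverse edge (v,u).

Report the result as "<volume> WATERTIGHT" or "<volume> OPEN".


67.16 OPEN

Per-triangle v0·(v1×v2)/6:
  t1: -0.9264
  t2: +0.8958
  t3: +13.4303
  t4: -0.9188
  t5: +1.4356
  t6: -0.2658
  t7: -0.3548
  t8: +0.9224
  t9: +0.0674
  t10: -0.2094
  t11: +0.6854
  t12: -2.7603
  t13: +1.3633
  t14: +5.9251
  t15: +1.5464
  t16: +2.9224
  t17: +0.0190
  t18: +7.6185
  t19: +1.5809
  t20: +3.9890
  t21: +0.9029
  t22: -0.0356
  t23: +2.8401
  t24: +0.0151
  t25: +1.3427
  t26: +0.4633
  t27: +5.0091
  t28: -1.3204
  t29: +5.1905
  t30: -0.0280
  t31: +1.7465
  t32: +0.4916
  t33: +0.2365
  t34: +0.2888
  t35: +0.0437
  t36: +0.9262
  t37: +1.3022
  t38: +0.6364
  t39: -0.4989
  t40: +1.0386
  t41: +1.5895
  t42: -0.3688
  t43: +0.4670
  t44: +0.7674
  t45: +0.9083
  t46: +3.9734
  t47: +2.1854
  t48: +0.0771
Σ = +67.1564 → |volume| = 67.16

Directed edges: 144 total; 6 unmatched, e.g. (-1.3,-1.41,-0.27)→(0.15,-3.24,-1.11) → open.


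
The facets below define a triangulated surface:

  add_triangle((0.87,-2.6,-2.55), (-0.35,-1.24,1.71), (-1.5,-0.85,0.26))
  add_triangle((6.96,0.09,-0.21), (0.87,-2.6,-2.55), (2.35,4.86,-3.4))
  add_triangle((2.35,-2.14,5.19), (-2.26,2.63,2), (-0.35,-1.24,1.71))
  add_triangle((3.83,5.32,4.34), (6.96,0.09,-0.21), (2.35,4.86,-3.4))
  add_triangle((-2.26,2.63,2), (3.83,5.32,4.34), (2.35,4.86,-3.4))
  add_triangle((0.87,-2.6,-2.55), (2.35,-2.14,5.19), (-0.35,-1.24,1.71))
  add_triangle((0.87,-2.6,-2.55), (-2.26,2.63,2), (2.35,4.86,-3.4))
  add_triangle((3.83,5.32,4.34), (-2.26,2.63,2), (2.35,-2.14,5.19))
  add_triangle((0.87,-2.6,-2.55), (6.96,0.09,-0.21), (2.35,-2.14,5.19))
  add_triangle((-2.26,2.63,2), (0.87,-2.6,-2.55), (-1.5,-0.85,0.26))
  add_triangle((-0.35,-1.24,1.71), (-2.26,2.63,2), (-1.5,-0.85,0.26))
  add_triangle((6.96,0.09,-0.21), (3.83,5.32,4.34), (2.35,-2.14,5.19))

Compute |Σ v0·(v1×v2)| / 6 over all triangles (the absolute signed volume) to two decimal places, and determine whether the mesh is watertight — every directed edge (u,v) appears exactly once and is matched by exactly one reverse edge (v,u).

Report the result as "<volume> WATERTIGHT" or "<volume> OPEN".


207.45 WATERTIGHT

Per-triangle v0·(v1×v2)/6:
  t1: +1.9001
  t2: +24.2229
  t3: +4.8244
  t4: +45.3149
  t5: +26.9738
  t6: +4.4878
  t7: +5.8818
  t8: +25.0403
  t9: +22.2895
  t10: +1.1020
  t11: +2.0313
  t12: +43.3814
Σ = +207.4502 → |volume| = 207.45

Directed edges: 36 total, each appears once with its reverse present → watertight.


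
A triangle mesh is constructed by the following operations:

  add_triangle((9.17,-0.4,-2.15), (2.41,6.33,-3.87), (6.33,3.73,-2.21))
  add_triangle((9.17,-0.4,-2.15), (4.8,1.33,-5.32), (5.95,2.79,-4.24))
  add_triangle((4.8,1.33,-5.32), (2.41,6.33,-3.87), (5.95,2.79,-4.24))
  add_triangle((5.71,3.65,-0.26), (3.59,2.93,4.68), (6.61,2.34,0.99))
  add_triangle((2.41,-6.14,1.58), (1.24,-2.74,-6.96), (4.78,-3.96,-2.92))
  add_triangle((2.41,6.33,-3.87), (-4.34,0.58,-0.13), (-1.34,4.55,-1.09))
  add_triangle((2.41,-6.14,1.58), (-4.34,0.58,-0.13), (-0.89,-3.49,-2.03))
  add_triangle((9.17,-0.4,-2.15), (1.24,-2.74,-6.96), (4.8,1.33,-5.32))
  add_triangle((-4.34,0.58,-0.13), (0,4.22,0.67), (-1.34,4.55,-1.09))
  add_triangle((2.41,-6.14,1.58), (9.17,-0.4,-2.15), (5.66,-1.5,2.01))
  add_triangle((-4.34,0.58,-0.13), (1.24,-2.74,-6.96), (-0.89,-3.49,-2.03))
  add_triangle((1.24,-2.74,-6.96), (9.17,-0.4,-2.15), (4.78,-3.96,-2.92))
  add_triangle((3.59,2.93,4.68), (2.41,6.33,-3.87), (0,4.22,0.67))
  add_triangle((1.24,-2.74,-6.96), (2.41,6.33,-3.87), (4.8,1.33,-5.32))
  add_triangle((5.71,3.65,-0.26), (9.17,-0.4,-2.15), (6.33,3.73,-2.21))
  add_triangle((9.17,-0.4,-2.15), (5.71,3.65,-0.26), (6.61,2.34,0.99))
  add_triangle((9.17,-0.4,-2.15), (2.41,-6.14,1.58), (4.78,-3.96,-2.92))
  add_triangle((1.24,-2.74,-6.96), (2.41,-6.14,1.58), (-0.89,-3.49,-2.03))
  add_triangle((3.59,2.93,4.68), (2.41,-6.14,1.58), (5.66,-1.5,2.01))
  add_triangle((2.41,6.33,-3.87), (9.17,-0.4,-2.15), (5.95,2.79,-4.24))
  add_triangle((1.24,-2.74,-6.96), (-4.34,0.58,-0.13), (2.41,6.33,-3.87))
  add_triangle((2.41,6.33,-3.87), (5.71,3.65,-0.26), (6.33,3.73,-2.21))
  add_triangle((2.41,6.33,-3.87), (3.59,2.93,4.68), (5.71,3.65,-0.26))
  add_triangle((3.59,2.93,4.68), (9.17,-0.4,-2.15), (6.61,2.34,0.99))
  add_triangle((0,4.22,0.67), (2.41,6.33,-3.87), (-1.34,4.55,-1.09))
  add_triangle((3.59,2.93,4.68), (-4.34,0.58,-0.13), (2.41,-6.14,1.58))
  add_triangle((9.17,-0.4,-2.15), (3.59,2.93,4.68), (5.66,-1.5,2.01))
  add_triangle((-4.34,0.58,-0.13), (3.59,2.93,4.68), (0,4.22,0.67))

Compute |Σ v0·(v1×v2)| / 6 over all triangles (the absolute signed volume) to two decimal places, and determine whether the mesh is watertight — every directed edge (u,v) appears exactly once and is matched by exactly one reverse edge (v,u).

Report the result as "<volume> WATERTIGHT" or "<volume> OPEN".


Per-triangle v0·(v1×v2)/6:
  t1: +13.0963
  t2: +12.8565
  t3: +11.7605
  t4: +9.4704
  t5: +24.6387
  t6: +7.4122
  t7: +12.3668
  t8: +32.9093
  t9: +5.3230
  t10: +26.6704
  t11: +14.5355
  t12: +30.8525
  t13: +19.4535
  t14: +28.2594
  t15: +10.9305
  t16: +10.8014
  t17: +28.8940
  t18: +18.2191
  t19: +20.3225
  t20: +12.5768
  t21: +41.0085
  t22: +9.8913
  t23: +24.3493
  t24: +10.1995
  t25: +7.6666
  t26: +22.9612
  t27: +26.3170
  t28: +12.3048
Σ = +506.0474 → |volume| = 506.05

Directed edges: 84 total, each appears once with its reverse present → watertight.

506.05 WATERTIGHT


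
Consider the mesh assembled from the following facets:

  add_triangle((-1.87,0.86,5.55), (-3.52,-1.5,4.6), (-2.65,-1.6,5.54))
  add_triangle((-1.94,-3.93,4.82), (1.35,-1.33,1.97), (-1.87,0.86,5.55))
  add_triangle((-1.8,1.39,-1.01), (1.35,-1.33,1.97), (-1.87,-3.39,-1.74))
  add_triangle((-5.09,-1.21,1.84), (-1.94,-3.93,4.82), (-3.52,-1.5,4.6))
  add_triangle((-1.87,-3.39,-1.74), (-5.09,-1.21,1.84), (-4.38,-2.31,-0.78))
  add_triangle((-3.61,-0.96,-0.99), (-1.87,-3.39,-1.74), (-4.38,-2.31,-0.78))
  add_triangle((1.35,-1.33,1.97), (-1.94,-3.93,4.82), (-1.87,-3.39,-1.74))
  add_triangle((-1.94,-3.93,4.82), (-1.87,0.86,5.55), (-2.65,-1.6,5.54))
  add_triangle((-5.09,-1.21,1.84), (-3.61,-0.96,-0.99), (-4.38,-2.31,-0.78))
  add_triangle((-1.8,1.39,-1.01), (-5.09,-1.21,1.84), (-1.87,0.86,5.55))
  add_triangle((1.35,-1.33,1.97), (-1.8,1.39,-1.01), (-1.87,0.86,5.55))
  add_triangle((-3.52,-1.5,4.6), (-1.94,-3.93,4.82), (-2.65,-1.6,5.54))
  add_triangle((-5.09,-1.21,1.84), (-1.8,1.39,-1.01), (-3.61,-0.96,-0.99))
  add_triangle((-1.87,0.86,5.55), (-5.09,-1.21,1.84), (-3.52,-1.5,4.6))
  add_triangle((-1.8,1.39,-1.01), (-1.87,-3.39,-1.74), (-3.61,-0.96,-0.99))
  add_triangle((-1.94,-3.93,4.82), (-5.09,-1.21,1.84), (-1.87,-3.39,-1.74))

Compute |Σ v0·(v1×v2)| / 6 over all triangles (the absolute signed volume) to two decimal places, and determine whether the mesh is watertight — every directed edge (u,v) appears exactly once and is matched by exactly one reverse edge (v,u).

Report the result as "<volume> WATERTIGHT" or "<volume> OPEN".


77.19 WATERTIGHT

Per-triangle v0·(v1×v2)/6:
  t1: +2.8767
  t2: +9.1897
  t3: -1.8180
  t4: +7.4747
  t5: +3.3049
  t6: +1.5786
  t7: +7.7076
  t8: +2.6704
  t9: +2.2661
  t10: +9.3545
  t11: -0.3567
  t12: +3.1503
  t13: +3.6828
  t14: +6.4248
  t15: +2.2785
  t16: +17.4011
Σ = +77.1859 → |volume| = 77.19

Directed edges: 48 total, each appears once with its reverse present → watertight.


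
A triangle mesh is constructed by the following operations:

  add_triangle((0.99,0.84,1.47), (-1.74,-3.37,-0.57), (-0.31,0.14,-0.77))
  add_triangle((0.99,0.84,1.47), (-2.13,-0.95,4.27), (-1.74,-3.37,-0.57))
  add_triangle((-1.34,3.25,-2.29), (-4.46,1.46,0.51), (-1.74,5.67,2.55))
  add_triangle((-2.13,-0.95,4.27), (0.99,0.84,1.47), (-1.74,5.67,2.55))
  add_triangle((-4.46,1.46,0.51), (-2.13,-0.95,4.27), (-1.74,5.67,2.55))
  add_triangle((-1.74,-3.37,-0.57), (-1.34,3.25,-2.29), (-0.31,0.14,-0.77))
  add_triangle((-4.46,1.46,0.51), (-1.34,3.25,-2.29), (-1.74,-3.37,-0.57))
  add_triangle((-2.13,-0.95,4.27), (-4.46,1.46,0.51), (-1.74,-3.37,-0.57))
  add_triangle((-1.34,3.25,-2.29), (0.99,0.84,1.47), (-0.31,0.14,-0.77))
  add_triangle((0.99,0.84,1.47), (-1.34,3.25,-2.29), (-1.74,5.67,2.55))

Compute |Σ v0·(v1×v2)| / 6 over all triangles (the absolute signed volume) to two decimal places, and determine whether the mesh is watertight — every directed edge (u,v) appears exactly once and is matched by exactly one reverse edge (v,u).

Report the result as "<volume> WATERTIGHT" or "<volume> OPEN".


69.43 WATERTIGHT

Per-triangle v0·(v1×v2)/6:
  t1: -0.0371
  t2: +2.6072
  t3: +14.1761
  t4: +8.0381
  t5: +18.1442
  t6: +0.7357
  t7: +8.7618
  t8: +12.7327
  t9: +0.2042
  t10: +4.0701
Σ = +69.4330 → |volume| = 69.43

Directed edges: 30 total, each appears once with its reverse present → watertight.


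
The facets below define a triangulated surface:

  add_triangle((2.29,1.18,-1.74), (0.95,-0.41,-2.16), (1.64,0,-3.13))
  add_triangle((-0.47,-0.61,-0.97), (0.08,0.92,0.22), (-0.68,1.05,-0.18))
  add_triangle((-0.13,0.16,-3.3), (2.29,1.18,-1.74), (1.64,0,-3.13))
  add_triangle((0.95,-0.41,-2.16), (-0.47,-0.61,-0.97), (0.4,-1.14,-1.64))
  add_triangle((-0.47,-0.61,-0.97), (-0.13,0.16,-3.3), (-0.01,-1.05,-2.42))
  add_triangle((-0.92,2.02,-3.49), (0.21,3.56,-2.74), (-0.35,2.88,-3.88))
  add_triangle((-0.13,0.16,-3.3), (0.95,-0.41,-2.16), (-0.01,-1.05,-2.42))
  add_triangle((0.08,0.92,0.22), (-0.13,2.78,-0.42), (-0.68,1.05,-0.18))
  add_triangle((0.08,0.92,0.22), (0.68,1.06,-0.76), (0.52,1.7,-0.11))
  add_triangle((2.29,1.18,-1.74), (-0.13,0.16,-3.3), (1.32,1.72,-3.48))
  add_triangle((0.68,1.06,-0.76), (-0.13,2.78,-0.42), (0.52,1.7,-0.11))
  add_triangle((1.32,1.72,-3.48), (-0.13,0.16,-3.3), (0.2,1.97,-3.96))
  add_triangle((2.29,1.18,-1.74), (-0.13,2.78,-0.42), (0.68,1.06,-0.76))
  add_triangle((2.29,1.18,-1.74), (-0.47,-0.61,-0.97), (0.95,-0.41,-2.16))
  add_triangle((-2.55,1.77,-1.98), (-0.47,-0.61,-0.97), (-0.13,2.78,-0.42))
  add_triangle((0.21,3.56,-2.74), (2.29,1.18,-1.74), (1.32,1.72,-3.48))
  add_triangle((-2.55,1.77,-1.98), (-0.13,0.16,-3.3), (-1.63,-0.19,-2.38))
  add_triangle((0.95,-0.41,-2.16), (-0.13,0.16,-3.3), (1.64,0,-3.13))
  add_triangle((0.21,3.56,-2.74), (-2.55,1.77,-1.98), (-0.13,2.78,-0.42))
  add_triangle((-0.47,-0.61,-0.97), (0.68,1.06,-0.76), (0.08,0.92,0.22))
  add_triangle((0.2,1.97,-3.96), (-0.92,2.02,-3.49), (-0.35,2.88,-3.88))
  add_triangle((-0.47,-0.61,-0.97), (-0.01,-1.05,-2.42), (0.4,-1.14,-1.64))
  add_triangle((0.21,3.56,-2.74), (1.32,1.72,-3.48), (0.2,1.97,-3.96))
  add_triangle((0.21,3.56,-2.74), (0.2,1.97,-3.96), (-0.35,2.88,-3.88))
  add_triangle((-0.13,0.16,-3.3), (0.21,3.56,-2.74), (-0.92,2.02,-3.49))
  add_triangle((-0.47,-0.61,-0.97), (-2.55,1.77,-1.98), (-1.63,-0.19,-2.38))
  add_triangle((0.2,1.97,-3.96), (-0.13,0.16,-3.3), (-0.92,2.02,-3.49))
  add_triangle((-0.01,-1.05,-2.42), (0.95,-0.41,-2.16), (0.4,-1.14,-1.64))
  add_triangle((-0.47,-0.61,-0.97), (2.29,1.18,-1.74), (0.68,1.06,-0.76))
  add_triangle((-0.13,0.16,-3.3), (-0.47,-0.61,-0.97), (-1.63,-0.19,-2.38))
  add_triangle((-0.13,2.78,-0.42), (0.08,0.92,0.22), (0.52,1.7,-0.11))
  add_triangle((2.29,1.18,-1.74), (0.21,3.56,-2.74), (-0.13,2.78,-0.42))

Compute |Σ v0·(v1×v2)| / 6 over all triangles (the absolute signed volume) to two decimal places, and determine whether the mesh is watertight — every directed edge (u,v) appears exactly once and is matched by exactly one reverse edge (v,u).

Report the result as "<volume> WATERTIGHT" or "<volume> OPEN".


16.24 OPEN

Per-triangle v0·(v1×v2)/6:
  t1: +0.1829
  t2: -0.0699
  t3: +1.2594
  t4: -0.2182
  t5: +0.3081
  t6: +0.4286
  t7: +0.6404
  t8: +0.1037
  t9: -0.0113
  t10: +1.1343
  t11: +0.2163
  t12: +1.1211
  t13: -0.1239
  t14: -0.2537
  t15: -0.8186
  t16: +2.2392
  t17: +1.8296
  t18: +0.4128
  t19: +2.8161
  t20: -0.1391
  t21: +0.5849
  t22: +0.1116
  t23: +1.6596
  t24: +0.8365
  t25: -1.7986
  t26: +0.1036
  t27: +1.1276
  t28: +0.2522
  t29: -0.3936
  t30: +0.4826
  t31: +0.0913
  t32: +2.1204
Σ = +16.2361 → |volume| = 16.24

Directed edges: 96 total; 6 unmatched, e.g. (-0.68,1.05,-0.18)→(-0.47,-0.61,-0.97) → open.


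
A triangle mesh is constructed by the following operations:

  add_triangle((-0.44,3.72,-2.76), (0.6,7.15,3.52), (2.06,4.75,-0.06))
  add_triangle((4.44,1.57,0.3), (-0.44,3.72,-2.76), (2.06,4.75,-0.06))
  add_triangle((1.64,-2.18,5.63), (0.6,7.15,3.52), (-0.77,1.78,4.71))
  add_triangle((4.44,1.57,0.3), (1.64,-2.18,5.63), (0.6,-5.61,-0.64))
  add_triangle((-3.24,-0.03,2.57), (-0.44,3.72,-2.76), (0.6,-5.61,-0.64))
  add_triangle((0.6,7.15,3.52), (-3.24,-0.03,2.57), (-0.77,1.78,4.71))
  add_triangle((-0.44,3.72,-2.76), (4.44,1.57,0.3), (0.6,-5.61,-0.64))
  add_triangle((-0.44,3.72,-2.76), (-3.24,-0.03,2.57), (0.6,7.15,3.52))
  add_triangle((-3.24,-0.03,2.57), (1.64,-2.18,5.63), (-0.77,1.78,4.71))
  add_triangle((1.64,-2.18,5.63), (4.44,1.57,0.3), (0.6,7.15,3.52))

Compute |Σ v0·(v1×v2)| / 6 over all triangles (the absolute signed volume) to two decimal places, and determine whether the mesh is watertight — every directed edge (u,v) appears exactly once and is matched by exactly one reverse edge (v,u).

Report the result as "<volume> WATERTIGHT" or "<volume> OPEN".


Per-triangle v0·(v1×v2)/6:
  t1: +11.2400
  t2: +7.5539
  t3: +15.6720
  t4: +25.1688
  t5: +9.7577
  t6: +11.9586
  t7: +13.7148
  t8: +20.0304
  t9: +11.5479
  t10: +35.4417
Σ = +162.0858 → |volume| = 162.09

Directed edges: 30 total; 6 unmatched, e.g. (0.6,7.15,3.52)→(2.06,4.75,-0.06) → open.

162.09 OPEN


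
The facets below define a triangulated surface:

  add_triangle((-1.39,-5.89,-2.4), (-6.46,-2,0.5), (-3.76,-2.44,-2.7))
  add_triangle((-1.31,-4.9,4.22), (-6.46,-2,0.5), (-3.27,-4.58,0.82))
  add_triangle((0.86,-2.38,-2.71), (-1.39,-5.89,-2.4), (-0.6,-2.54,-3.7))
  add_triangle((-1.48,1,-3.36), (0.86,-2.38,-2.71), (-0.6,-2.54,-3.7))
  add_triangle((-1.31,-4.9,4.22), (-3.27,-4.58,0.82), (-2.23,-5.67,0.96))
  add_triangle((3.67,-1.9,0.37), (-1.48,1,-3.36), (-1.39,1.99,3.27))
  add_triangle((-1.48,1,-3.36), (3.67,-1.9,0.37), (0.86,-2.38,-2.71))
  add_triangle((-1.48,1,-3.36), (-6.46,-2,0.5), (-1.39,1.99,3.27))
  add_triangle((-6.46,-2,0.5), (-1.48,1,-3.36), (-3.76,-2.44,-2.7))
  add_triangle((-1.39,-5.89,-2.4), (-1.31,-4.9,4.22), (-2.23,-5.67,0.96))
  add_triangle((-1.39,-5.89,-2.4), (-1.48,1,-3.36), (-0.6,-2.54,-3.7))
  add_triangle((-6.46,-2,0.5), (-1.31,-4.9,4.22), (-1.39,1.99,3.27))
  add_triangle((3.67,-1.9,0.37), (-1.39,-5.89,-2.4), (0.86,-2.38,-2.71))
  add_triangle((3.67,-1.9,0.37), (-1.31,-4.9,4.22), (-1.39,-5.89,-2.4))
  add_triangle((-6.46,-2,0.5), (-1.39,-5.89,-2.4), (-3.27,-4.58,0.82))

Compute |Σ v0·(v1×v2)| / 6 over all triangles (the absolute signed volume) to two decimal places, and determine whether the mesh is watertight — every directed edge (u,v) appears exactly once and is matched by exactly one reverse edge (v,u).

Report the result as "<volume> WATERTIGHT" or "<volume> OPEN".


151.06 OPEN

Per-triangle v0·(v1×v2)/6:
  t1: +14.1372
  t2: +13.0769
  t3: +3.7203
  t4: +2.3500
  t5: +4.7315
  t6: +2.9826
  t7: +4.1997
  t8: +14.0193
  t9: +9.4690
  t10: +4.9498
  t11: +4.4872
  t12: +26.0356
  t13: +8.6323
  t14: +25.3056
  t15: +12.9644
Σ = +151.0614 → |volume| = 151.06

Directed edges: 45 total; 9 unmatched, e.g. (-3.76,-2.44,-2.7)→(-1.39,-5.89,-2.4) → open.


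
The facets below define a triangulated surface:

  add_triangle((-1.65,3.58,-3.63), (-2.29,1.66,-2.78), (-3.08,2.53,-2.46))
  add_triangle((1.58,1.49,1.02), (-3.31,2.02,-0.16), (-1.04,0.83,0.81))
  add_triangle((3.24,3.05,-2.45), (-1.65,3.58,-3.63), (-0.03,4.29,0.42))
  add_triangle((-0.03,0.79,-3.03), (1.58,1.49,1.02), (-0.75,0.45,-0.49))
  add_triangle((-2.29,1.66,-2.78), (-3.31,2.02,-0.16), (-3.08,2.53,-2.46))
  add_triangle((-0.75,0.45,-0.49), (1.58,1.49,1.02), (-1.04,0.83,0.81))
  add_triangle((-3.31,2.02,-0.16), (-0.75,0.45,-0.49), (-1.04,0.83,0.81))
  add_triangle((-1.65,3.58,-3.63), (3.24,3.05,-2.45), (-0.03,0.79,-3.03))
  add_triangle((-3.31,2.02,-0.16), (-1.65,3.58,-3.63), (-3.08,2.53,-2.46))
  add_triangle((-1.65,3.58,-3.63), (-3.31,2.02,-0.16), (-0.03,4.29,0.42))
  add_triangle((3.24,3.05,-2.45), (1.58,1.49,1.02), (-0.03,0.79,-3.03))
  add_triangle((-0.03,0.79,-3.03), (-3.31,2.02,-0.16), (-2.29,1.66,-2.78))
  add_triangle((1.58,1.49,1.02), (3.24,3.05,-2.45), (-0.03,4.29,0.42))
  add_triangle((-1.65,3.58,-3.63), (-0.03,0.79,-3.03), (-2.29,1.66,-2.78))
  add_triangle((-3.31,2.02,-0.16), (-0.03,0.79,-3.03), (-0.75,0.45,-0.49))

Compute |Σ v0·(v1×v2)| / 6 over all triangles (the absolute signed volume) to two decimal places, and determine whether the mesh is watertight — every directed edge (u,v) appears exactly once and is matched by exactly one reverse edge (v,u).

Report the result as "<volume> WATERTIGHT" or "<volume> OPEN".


37.31 OPEN

Per-triangle v0·(v1×v2)/6:
  t1: +1.3484
  t2: +1.0631
  t3: +12.4754
  t4: -0.9162
  t5: +0.6231
  t6: -0.4542
  t7: -0.0452
  t8: +6.3067
  t9: +2.0068
  t10: +8.9646
  t11: -0.9830
  t12: -0.6978
  t13: +5.1639
  t14: +2.2467
  t15: +0.2060
Σ = +37.3080 → |volume| = 37.31

Directed edges: 45 total; 3 unmatched, e.g. (1.58,1.49,1.02)→(-3.31,2.02,-0.16) → open.


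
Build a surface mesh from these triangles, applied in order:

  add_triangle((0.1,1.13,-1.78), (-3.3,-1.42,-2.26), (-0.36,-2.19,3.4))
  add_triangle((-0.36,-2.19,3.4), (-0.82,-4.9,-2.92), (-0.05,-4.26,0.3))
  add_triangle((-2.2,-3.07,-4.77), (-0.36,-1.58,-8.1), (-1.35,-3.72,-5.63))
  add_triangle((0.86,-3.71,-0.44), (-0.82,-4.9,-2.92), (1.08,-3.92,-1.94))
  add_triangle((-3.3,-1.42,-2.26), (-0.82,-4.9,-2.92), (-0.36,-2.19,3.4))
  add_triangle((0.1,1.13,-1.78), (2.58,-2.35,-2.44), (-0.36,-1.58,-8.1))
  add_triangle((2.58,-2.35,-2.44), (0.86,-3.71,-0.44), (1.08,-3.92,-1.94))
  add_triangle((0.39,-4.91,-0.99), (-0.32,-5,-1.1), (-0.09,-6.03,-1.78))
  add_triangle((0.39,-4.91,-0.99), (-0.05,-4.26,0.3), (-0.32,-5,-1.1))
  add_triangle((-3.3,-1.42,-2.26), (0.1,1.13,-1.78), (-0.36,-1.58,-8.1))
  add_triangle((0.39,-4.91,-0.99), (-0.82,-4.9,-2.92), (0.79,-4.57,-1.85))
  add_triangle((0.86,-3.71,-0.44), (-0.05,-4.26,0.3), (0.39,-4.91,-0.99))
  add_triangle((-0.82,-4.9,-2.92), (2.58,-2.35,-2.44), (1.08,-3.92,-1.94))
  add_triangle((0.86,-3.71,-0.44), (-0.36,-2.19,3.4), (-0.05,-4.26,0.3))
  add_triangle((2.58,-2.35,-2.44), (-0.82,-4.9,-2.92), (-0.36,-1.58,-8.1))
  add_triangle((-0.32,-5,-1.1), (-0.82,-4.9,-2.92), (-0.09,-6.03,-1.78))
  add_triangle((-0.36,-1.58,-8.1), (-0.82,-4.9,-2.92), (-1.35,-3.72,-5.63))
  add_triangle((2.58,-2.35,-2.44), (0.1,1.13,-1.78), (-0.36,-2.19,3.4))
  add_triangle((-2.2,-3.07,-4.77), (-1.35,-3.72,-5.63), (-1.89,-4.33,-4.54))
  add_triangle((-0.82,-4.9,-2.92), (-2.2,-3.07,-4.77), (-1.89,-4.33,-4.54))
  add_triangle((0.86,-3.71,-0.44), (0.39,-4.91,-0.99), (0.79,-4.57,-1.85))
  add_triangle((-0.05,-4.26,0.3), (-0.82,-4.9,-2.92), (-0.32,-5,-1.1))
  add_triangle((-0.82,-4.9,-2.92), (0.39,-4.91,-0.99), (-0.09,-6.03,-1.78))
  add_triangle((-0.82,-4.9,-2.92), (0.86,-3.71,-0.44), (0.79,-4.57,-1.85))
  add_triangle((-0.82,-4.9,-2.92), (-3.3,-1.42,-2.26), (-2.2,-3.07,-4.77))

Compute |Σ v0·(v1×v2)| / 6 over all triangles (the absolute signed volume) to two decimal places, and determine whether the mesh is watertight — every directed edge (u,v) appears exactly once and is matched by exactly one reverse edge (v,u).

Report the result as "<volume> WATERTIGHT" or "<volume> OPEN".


69.89 OPEN

Per-triangle v0·(v1×v2)/6:
  t1: +0.1110
  t2: +2.5321
  t3: +3.8598
  t4: +2.0317
  t5: +11.7596
  t6: +5.8145
  t7: +1.6274
  t8: +0.2883
  t9: +0.7093
  t10: +6.1439
  t11: +1.5939
  t12: +0.6340
  t13: +2.4354
  t14: +1.9158
  t15: +17.4631
  t16: +0.6456
  t17: +3.9864
  t18: -0.2184
  t19: +1.3798
  t20: -0.0999
  t21: +0.5372
  t22: +0.1803
  t23: +0.3413
  t24: -1.1923
  t25: +5.4071
Σ = +69.8871 → |volume| = 69.89

Directed edges: 75 total; 9 unmatched, e.g. (-2.2,-3.07,-4.77)→(-0.36,-1.58,-8.1) → open.


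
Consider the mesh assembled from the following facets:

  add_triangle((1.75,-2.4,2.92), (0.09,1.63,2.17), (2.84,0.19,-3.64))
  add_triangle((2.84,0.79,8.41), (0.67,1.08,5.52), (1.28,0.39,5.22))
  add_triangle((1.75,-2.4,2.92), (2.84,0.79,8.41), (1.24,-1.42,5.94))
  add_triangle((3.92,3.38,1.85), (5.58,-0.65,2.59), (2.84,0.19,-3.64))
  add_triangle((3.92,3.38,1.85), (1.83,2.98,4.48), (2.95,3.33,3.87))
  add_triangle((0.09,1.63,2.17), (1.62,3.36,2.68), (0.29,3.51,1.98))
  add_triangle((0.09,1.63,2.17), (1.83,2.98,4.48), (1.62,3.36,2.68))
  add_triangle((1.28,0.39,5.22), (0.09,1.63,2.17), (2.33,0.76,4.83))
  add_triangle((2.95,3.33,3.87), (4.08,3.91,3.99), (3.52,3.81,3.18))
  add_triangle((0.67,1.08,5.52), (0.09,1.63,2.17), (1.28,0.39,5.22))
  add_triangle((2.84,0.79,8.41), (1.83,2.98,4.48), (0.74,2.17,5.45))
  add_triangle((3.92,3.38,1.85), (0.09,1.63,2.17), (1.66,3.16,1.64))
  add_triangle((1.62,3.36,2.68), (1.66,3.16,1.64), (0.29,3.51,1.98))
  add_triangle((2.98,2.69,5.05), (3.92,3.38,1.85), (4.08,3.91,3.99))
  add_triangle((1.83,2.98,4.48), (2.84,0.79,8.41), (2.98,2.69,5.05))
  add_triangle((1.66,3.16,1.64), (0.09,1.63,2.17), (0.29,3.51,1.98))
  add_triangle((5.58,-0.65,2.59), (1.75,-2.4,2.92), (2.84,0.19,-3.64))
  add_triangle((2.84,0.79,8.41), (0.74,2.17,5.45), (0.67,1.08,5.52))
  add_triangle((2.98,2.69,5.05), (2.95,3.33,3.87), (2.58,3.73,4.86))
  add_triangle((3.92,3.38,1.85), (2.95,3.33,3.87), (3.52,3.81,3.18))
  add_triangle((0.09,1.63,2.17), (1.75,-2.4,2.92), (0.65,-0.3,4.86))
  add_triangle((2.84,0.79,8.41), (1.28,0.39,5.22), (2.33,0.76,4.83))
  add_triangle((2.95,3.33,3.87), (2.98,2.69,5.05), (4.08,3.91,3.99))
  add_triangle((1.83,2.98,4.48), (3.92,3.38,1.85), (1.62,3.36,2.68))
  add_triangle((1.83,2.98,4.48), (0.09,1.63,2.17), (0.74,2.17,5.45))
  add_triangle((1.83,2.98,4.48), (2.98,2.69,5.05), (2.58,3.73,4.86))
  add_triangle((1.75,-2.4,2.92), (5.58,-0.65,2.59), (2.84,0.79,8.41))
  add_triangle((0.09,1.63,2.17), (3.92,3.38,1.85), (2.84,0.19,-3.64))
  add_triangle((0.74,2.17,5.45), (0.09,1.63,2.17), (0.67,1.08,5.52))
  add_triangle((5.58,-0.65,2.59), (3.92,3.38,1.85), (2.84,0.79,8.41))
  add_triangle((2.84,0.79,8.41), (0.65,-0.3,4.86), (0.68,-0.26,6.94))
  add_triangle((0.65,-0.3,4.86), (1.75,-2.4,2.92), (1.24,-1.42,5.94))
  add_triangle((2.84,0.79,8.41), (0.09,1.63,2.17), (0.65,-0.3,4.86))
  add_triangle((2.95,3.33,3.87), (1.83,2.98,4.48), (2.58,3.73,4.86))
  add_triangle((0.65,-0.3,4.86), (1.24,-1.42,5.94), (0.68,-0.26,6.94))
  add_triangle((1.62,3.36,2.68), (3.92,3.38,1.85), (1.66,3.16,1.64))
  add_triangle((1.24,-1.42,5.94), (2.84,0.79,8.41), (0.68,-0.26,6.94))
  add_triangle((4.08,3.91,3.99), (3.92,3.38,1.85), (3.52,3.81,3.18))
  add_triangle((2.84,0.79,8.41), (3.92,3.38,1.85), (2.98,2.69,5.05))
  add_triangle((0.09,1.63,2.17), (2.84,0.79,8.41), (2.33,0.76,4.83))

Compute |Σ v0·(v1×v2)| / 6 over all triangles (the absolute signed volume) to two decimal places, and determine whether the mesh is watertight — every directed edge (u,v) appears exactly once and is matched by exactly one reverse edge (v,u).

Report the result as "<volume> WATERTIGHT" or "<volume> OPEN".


Per-triangle v0·(v1×v2)/6:
  t1: -6.6915
  t2: +0.5479
  t3: +4.9889
  t4: +17.7060
  t5: +0.4118
  t6: +1.0025
  t7: +1.0111
  t8: -1.6166
  t9: +0.3822
  t10: -0.6162
  t11: +4.6844
  t12: -1.5341
  t13: +0.7541
  t14: +0.7707
  t15: +3.5874
  t16: -1.0197
  t17: +9.1058
  t18: +1.9090
  t19: +0.9474
  t20: -0.4741
  t21: -1.5824
  t22: -0.1090
  t23: +0.8415
  t24: +2.8837
  t25: +1.0724
  t26: +0.6377
  t27: +16.6814
  t28: +1.9115
  t29: +0.2631
  t30: +25.2722
  t31: -0.4971
  t32: -0.3588
  t33: +2.6630
  t34: -0.1727
  t35: -0.1510
  t36: +1.0647
  t37: +3.6333
  t38: +0.6562
  t39: +4.5053
  t40: +1.6731
Σ = +96.7453 → |volume| = 96.75

Directed edges: 120 total, each appears once with its reverse present → watertight.

96.75 WATERTIGHT


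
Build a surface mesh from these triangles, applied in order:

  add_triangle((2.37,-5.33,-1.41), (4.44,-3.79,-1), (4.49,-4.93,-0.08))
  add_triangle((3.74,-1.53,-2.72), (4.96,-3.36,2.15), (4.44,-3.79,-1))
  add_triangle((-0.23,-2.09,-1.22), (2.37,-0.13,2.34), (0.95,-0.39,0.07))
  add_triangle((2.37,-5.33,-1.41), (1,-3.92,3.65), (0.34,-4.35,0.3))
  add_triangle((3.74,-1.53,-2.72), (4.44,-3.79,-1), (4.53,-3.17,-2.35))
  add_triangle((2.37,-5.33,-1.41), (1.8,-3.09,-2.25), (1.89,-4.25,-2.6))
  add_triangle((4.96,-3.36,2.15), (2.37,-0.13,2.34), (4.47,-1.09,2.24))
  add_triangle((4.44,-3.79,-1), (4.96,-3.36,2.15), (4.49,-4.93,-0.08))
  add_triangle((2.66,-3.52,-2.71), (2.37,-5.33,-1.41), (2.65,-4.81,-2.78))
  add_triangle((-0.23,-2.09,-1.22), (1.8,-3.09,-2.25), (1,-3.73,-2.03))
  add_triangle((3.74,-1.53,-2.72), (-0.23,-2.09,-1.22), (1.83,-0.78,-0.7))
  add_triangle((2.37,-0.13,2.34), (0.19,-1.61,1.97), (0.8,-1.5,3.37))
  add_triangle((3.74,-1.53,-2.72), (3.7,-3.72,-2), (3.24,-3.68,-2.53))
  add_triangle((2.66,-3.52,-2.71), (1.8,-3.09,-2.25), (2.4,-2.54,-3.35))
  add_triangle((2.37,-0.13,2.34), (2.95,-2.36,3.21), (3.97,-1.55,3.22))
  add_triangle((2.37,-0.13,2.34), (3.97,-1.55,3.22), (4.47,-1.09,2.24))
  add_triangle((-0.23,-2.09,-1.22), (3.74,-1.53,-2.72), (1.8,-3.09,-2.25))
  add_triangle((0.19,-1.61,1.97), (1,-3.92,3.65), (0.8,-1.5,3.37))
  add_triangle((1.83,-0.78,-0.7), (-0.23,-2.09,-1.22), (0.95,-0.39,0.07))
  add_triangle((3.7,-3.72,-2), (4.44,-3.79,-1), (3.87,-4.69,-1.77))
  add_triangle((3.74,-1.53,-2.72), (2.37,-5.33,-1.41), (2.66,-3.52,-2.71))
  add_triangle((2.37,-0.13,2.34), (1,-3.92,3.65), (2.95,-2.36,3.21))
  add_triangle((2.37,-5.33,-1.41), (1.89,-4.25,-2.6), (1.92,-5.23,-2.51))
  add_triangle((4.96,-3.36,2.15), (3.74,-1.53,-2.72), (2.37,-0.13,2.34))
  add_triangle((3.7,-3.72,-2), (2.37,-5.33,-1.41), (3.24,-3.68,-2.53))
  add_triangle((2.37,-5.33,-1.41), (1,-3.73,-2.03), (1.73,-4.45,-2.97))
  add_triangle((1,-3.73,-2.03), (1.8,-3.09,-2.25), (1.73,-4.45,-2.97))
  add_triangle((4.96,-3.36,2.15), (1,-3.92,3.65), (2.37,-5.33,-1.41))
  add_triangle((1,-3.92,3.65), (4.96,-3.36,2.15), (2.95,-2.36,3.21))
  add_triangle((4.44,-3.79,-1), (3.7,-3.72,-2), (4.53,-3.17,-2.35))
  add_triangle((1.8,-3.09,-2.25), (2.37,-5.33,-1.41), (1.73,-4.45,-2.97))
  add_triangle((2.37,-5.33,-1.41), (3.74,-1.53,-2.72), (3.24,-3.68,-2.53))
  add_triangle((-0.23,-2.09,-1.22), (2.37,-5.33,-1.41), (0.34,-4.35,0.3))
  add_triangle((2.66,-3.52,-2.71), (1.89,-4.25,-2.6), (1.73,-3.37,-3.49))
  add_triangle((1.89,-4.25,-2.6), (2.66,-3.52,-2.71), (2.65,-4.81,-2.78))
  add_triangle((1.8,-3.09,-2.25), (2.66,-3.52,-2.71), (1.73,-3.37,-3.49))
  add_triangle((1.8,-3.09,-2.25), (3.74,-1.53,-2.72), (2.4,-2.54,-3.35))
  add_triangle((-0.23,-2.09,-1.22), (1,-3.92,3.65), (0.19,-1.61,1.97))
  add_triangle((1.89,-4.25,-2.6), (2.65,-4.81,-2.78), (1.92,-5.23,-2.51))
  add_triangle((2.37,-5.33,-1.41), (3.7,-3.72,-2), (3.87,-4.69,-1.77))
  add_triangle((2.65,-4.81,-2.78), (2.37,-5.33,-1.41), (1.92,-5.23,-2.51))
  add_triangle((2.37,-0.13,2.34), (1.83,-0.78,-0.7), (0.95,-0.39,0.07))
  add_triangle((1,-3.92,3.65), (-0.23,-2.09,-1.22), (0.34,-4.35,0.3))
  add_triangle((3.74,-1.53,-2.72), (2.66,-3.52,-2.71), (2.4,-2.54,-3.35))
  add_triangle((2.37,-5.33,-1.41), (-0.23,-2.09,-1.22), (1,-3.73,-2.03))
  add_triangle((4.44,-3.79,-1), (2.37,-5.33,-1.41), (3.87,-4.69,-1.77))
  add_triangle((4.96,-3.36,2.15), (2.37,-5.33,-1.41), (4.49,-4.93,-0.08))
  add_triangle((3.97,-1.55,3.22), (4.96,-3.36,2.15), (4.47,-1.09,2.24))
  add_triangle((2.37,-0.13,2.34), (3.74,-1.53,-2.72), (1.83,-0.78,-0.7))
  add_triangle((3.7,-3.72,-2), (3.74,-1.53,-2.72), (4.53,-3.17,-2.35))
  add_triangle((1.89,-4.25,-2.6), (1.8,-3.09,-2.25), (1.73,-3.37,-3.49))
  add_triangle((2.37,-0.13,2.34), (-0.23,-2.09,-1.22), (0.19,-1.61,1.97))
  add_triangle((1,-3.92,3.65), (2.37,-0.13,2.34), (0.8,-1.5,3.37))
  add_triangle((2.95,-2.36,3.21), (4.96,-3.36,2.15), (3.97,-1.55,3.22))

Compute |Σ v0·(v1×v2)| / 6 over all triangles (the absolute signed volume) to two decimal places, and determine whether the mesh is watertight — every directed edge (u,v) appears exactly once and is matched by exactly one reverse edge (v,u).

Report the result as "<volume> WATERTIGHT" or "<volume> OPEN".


69.30 WATERTIGHT

Per-triangle v0·(v1×v2)/6:
  t1: +2.9904
  t2: +5.2335
  t3: -0.5884
  t4: +5.6802
  t5: +0.6677
  t6: -0.5582
  t7: -1.7342
  t8: +3.2552
  t9: +0.6584
  t10: +0.3291
  t11: -0.8861
  t12: -0.6050
  t13: +1.2528
  t14: +0.4014
  t15: +0.7640
  t16: +0.9102
  t17: +0.7543
  t18: +0.4129
  t19: -0.2833
  t20: +0.8237
  t21: +2.5831
  t22: +1.8580
  t23: -0.5318
  t24: +6.3841
  t25: +1.3816
  t26: +0.8183
  t27: -0.1414
  t28: +16.4368
  t29: +4.2153
  t30: +1.1543
  t31: +0.9950
  t32: -0.9323
  t33: +2.4389
  t34: +1.0163
  t35: +0.3275
  t36: -0.3429
  t37: -1.4402
  t38: +0.6913
  t39: +0.2963
  t40: +0.6485
  t41: +1.0547
  t42: -0.1016
  t43: +0.2778
  t44: +1.6791
  t45: +0.6842
  t46: +1.2994
  t47: +2.4339
  t48: +2.1170
  t49: -0.4096
  t50: +0.7319
  t51: -0.3719
  t52: -2.1077
  t53: +2.4077
  t54: +2.2671
Σ = +69.2974 → |volume| = 69.30

Directed edges: 162 total, each appears once with its reverse present → watertight.
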